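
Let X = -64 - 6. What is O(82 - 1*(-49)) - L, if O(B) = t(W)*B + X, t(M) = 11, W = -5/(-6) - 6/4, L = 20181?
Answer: -18810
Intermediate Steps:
W = -⅔ (W = -5*(-⅙) - 6*¼ = ⅚ - 3/2 = -⅔ ≈ -0.66667)
X = -70
O(B) = -70 + 11*B (O(B) = 11*B - 70 = -70 + 11*B)
O(82 - 1*(-49)) - L = (-70 + 11*(82 - 1*(-49))) - 1*20181 = (-70 + 11*(82 + 49)) - 20181 = (-70 + 11*131) - 20181 = (-70 + 1441) - 20181 = 1371 - 20181 = -18810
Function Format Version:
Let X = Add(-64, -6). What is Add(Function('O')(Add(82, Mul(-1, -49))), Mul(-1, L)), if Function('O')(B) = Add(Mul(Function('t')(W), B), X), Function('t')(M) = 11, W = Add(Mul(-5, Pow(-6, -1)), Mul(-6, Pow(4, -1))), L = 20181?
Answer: -18810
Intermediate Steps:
W = Rational(-2, 3) (W = Add(Mul(-5, Rational(-1, 6)), Mul(-6, Rational(1, 4))) = Add(Rational(5, 6), Rational(-3, 2)) = Rational(-2, 3) ≈ -0.66667)
X = -70
Function('O')(B) = Add(-70, Mul(11, B)) (Function('O')(B) = Add(Mul(11, B), -70) = Add(-70, Mul(11, B)))
Add(Function('O')(Add(82, Mul(-1, -49))), Mul(-1, L)) = Add(Add(-70, Mul(11, Add(82, Mul(-1, -49)))), Mul(-1, 20181)) = Add(Add(-70, Mul(11, Add(82, 49))), -20181) = Add(Add(-70, Mul(11, 131)), -20181) = Add(Add(-70, 1441), -20181) = Add(1371, -20181) = -18810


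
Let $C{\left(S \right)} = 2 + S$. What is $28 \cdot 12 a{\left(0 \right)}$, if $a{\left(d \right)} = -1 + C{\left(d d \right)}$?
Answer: $336$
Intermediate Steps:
$a{\left(d \right)} = 1 + d^{2}$ ($a{\left(d \right)} = -1 + \left(2 + d d\right) = -1 + \left(2 + d^{2}\right) = 1 + d^{2}$)
$28 \cdot 12 a{\left(0 \right)} = 28 \cdot 12 \left(1 + 0^{2}\right) = 336 \left(1 + 0\right) = 336 \cdot 1 = 336$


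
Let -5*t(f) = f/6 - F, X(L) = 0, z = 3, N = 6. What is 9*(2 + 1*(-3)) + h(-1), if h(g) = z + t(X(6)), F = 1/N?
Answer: -179/30 ≈ -5.9667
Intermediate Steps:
F = 1/6 ≈ 0.16667
t(f) = 1/30 - f/30 (t(f) = -(f/6 - 1*1/6)/5 = -(f*(1/6) - 1/6)/5 = -(f/6 - 1/6)/5 = -(-1/6 + f/6)/5 = 1/30 - f/30)
h(g) = 91/30 (h(g) = 3 + (1/30 - 1/30*0) = 3 + (1/30 + 0) = 3 + 1/30 = 91/30)
9*(2 + 1*(-3)) + h(-1) = 9*(2 + 1*(-3)) + 91/30 = 9*(2 - 3) + 91/30 = 9*(-1) + 91/30 = -9 + 91/30 = -179/30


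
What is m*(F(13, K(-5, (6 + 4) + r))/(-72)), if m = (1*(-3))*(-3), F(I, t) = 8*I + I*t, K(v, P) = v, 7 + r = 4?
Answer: -39/8 ≈ -4.8750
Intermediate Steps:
r = -3 (r = -7 + 4 = -3)
m = 9 (m = -3*(-3) = 9)
m*(F(13, K(-5, (6 + 4) + r))/(-72)) = 9*((13*(8 - 5))/(-72)) = 9*((13*3)*(-1/72)) = 9*(39*(-1/72)) = 9*(-13/24) = -39/8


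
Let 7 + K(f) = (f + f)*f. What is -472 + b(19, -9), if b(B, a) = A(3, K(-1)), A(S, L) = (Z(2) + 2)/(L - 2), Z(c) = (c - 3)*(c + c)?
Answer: -3302/7 ≈ -471.71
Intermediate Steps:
Z(c) = 2*c*(-3 + c) (Z(c) = (-3 + c)*(2*c) = 2*c*(-3 + c))
K(f) = -7 + 2*f² (K(f) = -7 + (f + f)*f = -7 + (2*f)*f = -7 + 2*f²)
A(S, L) = -2/(-2 + L) (A(S, L) = (2*2*(-3 + 2) + 2)/(L - 2) = (2*2*(-1) + 2)/(-2 + L) = (-4 + 2)/(-2 + L) = -2/(-2 + L))
b(B, a) = 2/7 (b(B, a) = -2/(-2 + (-7 + 2*(-1)²)) = -2/(-2 + (-7 + 2*1)) = -2/(-2 + (-7 + 2)) = -2/(-2 - 5) = -2/(-7) = -2*(-⅐) = 2/7)
-472 + b(19, -9) = -472 + 2/7 = -3302/7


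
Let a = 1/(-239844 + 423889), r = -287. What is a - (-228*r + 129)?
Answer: -12066910424/184045 ≈ -65565.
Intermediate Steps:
a = 1/184045 ≈ 5.4335e-6
a - (-228*r + 129) = 1/184045 - (-228*(-287) + 129) = 1/184045 - (65436 + 129) = 1/184045 - 1*65565 = 1/184045 - 65565 = -12066910424/184045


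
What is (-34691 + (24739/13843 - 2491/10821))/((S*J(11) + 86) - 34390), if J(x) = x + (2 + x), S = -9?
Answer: 5196308700367/5170926955560 ≈ 1.0049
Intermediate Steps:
J(x) = 2 + 2*x
(-34691 + (24739/13843 - 2491/10821))/((S*J(11) + 86) - 34390) = (-34691 + (24739/13843 - 2491/10821))/((-9*(2 + 2*11) + 86) - 34390) = (-34691 + (24739*(1/13843) - 2491*1/10821))/((-9*(2 + 22) + 86) - 34390) = (-34691 + (24739/13843 - 2491/10821))/((-9*24 + 86) - 34390) = (-34691 + 233217806/149795103)/((-216 + 86) - 34390) = -5196308700367/(149795103*(-130 - 34390)) = -5196308700367/149795103/(-34520) = -5196308700367/149795103*(-1/34520) = 5196308700367/5170926955560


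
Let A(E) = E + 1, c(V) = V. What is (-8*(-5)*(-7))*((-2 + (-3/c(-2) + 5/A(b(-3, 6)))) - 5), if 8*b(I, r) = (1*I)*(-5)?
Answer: 24220/23 ≈ 1053.0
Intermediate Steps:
b(I, r) = -5*I/8 (b(I, r) = ((1*I)*(-5))/8 = (I*(-5))/8 = (-5*I)/8 = -5*I/8)
A(E) = 1 + E
(-8*(-5)*(-7))*((-2 + (-3/c(-2) + 5/A(b(-3, 6)))) - 5) = (-8*(-5)*(-7))*((-2 + (-3/(-2) + 5/(1 - 5/8*(-3)))) - 5) = (40*(-7))*((-2 + (-3*(-1/2) + 5/(1 + 15/8))) - 5) = -280*((-2 + (3/2 + 5/(23/8))) - 5) = -280*((-2 + (3/2 + 5*(8/23))) - 5) = -280*((-2 + (3/2 + 40/23)) - 5) = -280*((-2 + 149/46) - 5) = -280*(57/46 - 5) = -280*(-173/46) = 24220/23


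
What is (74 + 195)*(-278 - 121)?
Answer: -107331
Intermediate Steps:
(74 + 195)*(-278 - 121) = 269*(-399) = -107331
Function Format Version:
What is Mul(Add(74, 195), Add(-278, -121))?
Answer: -107331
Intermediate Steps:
Mul(Add(74, 195), Add(-278, -121)) = Mul(269, -399) = -107331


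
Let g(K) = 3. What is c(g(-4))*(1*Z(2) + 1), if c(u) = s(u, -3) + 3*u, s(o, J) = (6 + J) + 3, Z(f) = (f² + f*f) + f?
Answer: 165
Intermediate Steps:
Z(f) = f + 2*f² (Z(f) = (f² + f²) + f = 2*f² + f = f + 2*f²)
s(o, J) = 9 + J
c(u) = 6 + 3*u (c(u) = (9 - 3) + 3*u = 6 + 3*u)
c(g(-4))*(1*Z(2) + 1) = (6 + 3*3)*(1*(2*(1 + 2*2)) + 1) = (6 + 9)*(1*(2*(1 + 4)) + 1) = 15*(1*(2*5) + 1) = 15*(1*10 + 1) = 15*(10 + 1) = 15*11 = 165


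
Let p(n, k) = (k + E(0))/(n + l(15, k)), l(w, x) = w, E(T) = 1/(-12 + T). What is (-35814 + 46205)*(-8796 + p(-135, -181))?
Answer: -131592320197/1440 ≈ -9.1384e+7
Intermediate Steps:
p(n, k) = (-1/12 + k)/(15 + n) (p(n, k) = (k + 1/(-12 + 0))/(n + 15) = (k + 1/(-12))/(15 + n) = (k - 1/12)/(15 + n) = (-1/12 + k)/(15 + n))
(-35814 + 46205)*(-8796 + p(-135, -181)) = (-35814 + 46205)*(-8796 + (-1/12 - 181)/(15 - 135)) = 10391*(-8796 - 2173/12/(-120)) = 10391*(-8796 - 1/120*(-2173/12)) = 10391*(-8796 + 2173/1440) = 10391*(-12664067/1440) = -131592320197/1440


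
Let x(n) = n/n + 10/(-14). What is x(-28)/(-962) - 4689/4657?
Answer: -15792520/15680119 ≈ -1.0072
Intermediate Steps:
x(n) = 2/7 (x(n) = 1 + 10*(-1/14) = 1 - 5/7 = 2/7)
x(-28)/(-962) - 4689/4657 = (2/7)/(-962) - 4689/4657 = (2/7)*(-1/962) - 4689*1/4657 = -1/3367 - 4689/4657 = -15792520/15680119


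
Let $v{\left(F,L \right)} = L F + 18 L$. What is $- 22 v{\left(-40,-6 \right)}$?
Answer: $-2904$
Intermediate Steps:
$v{\left(F,L \right)} = 18 L + F L$ ($v{\left(F,L \right)} = F L + 18 L = 18 L + F L$)
$- 22 v{\left(-40,-6 \right)} = - 22 \left(- 6 \left(18 - 40\right)\right) = - 22 \left(\left(-6\right) \left(-22\right)\right) = \left(-22\right) 132 = -2904$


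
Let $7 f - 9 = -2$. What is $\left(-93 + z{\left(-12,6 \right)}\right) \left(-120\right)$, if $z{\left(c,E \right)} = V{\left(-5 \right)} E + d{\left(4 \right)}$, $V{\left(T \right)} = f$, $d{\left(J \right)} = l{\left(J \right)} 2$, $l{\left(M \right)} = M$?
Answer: $9480$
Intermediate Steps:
$f = 1$ ($f = \frac{9}{7} + \frac{1}{7} \left(-2\right) = \frac{9}{7} - \frac{2}{7} = 1$)
$d{\left(J \right)} = 2 J$ ($d{\left(J \right)} = J 2 = 2 J$)
$V{\left(T \right)} = 1$
$z{\left(c,E \right)} = 8 + E$ ($z{\left(c,E \right)} = 1 E + 2 \cdot 4 = E + 8 = 8 + E$)
$\left(-93 + z{\left(-12,6 \right)}\right) \left(-120\right) = \left(-93 + \left(8 + 6\right)\right) \left(-120\right) = \left(-93 + 14\right) \left(-120\right) = \left(-79\right) \left(-120\right) = 9480$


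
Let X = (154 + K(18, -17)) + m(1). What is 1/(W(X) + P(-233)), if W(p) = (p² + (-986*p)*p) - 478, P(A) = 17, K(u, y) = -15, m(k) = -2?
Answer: -1/18487926 ≈ -5.4089e-8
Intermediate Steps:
X = 137 (X = (154 - 15) - 2 = 139 - 2 = 137)
W(p) = -478 - 985*p² (W(p) = (p² - 986*p²) - 478 = -985*p² - 478 = -478 - 985*p²)
1/(W(X) + P(-233)) = 1/((-478 - 985*137²) + 17) = 1/((-478 - 985*18769) + 17) = 1/((-478 - 18487465) + 17) = 1/(-18487943 + 17) = 1/(-18487926) = -1/18487926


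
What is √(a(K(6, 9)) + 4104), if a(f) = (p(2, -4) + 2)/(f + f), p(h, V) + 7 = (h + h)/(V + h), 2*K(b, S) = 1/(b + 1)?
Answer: √4055 ≈ 63.679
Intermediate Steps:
K(b, S) = 1/(2*(1 + b)) (K(b, S) = 1/(2*(b + 1)) = 1/(2*(1 + b)))
p(h, V) = -7 + 2*h/(V + h) (p(h, V) = -7 + (h + h)/(V + h) = -7 + (2*h)/(V + h) = -7 + 2*h/(V + h))
a(f) = -7/(2*f) (a(f) = ((-7*(-4) - 5*2)/(-4 + 2) + 2)/(f + f) = ((28 - 10)/(-2) + 2)/((2*f)) = (-½*18 + 2)*(1/(2*f)) = (-9 + 2)*(1/(2*f)) = -7/(2*f))
√(a(K(6, 9)) + 4104) = √(-7/(2*(1/(2*(1 + 6)))) + 4104) = √(-7/(2*((½)/7)) + 4104) = √(-7/(2*((½)*(⅐))) + 4104) = √(-7/(2*1/14) + 4104) = √(-7/2*14 + 4104) = √(-49 + 4104) = √4055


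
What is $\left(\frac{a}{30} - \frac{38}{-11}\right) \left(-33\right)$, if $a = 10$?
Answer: $-125$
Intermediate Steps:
$\left(\frac{a}{30} - \frac{38}{-11}\right) \left(-33\right) = \left(\frac{10}{30} - \frac{38}{-11}\right) \left(-33\right) = \left(10 \cdot \frac{1}{30} - - \frac{38}{11}\right) \left(-33\right) = \left(\frac{1}{3} + \frac{38}{11}\right) \left(-33\right) = \frac{125}{33} \left(-33\right) = -125$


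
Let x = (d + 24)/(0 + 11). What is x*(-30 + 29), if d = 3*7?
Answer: -45/11 ≈ -4.0909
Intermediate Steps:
d = 21
x = 45/11 (x = (21 + 24)/(0 + 11) = 45/11 ≈ 4.0909)
x*(-30 + 29) = 45*(-30 + 29)/11 = (45/11)*(-1) = -45/11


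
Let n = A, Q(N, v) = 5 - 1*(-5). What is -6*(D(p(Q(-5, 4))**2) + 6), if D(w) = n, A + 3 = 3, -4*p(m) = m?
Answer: -36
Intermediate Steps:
Q(N, v) = 10 (Q(N, v) = 5 + 5 = 10)
p(m) = -m/4
A = 0 (A = -3 + 3 = 0)
n = 0
D(w) = 0
-6*(D(p(Q(-5, 4))**2) + 6) = -6*(0 + 6) = -6*6 = -36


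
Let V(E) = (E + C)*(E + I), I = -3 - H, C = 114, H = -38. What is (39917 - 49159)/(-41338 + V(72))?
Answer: 4621/10718 ≈ 0.43114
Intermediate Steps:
I = 35 (I = -3 - 1*(-38) = -3 + 38 = 35)
V(E) = (35 + E)*(114 + E) (V(E) = (E + 114)*(E + 35) = (114 + E)*(35 + E) = (35 + E)*(114 + E))
(39917 - 49159)/(-41338 + V(72)) = (39917 - 49159)/(-41338 + (3990 + 72² + 149*72)) = -9242/(-41338 + (3990 + 5184 + 10728)) = -9242/(-41338 + 19902) = -9242/(-21436) = -9242*(-1/21436) = 4621/10718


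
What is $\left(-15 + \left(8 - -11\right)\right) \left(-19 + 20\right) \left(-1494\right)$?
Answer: $-5976$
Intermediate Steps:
$\left(-15 + \left(8 - -11\right)\right) \left(-19 + 20\right) \left(-1494\right) = \left(-15 + \left(8 + 11\right)\right) 1 \left(-1494\right) = \left(-15 + 19\right) 1 \left(-1494\right) = 4 \cdot 1 \left(-1494\right) = 4 \left(-1494\right) = -5976$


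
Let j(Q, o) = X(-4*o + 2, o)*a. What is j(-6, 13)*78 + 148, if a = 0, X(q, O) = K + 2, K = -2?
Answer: 148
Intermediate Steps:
X(q, O) = 0 (X(q, O) = -2 + 2 = 0)
j(Q, o) = 0 (j(Q, o) = 0*0 = 0)
j(-6, 13)*78 + 148 = 0*78 + 148 = 0 + 148 = 148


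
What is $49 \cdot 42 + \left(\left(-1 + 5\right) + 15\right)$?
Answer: $2077$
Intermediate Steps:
$49 \cdot 42 + \left(\left(-1 + 5\right) + 15\right) = 2058 + \left(4 + 15\right) = 2058 + 19 = 2077$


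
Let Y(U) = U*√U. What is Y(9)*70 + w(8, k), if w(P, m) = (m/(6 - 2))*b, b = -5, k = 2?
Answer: 3775/2 ≈ 1887.5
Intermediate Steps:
Y(U) = U^(3/2)
w(P, m) = -5*m/4 (w(P, m) = (m/(6 - 2))*(-5) = (m/4)*(-5) = -5*m/4)
Y(9)*70 + w(8, k) = 9^(3/2)*70 - 5/4*2 = 27*70 - 5/2 = 1890 - 5/2 = 3775/2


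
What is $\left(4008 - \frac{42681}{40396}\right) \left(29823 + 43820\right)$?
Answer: $\frac{11920186416141}{40396} \approx 2.9508 \cdot 10^{8}$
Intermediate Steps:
$\left(4008 - \frac{42681}{40396}\right) \left(29823 + 43820\right) = \left(4008 - \frac{42681}{40396}\right) 73643 = \frac{161864487}{40396} \cdot 73643 = \frac{11920186416141}{40396}$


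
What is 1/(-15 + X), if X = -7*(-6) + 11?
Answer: 1/38 ≈ 0.026316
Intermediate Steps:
X = 53 (X = 42 + 11 = 53)
1/(-15 + X) = 1/(-15 + 53) = 1/38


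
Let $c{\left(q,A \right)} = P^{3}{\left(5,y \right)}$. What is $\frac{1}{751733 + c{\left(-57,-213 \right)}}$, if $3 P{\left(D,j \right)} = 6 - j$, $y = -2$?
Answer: $\frac{27}{20297303} \approx 1.3302 \cdot 10^{-6}$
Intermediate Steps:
$P{\left(D,j \right)} = 2 - \frac{j}{3}$ ($P{\left(D,j \right)} = \frac{6 - j}{3} = 2 - \frac{j}{3}$)
$c{\left(q,A \right)} = \frac{512}{27}$ ($c{\left(q,A \right)} = \left(2 - - \frac{2}{3}\right)^{3} = \left(2 + \frac{2}{3}\right)^{3} = \left(\frac{8}{3}\right)^{3} = \frac{512}{27}$)
$\frac{1}{751733 + c{\left(-57,-213 \right)}} = \frac{1}{751733 + \frac{512}{27}} = \frac{1}{\frac{20297303}{27}} = \frac{27}{20297303}$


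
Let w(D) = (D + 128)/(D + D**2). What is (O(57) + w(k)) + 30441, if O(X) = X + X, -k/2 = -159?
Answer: 1549780378/50721 ≈ 30555.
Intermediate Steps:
k = 318 (k = -2*(-159) = 318)
O(X) = 2*X
w(D) = (128 + D)/(D + D**2)
(O(57) + w(k)) + 30441 = (2*57 + (128 + 318)/(318*(1 + 318))) + 30441 = (114 + (1/318)*446/319) + 30441 = (114 + (1/318)*(1/319)*446) + 30441 = (114 + 223/50721) + 30441 = 5782417/50721 + 30441 = 1549780378/50721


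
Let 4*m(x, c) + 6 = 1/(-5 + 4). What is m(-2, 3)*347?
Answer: -2429/4 ≈ -607.25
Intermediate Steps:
m(x, c) = -7/4 (m(x, c) = -3/2 + 1/(4*(-5 + 4)) = -3/2 + (¼)/(-1) = -3/2 + (¼)*(-1) = -3/2 - ¼ = -7/4)
m(-2, 3)*347 = -7/4*347 = -2429/4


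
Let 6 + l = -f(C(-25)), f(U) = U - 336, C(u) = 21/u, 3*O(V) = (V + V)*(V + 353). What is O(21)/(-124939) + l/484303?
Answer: -62361892231/1512708312925 ≈ -0.041225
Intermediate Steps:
O(V) = 2*V*(353 + V)/3 (O(V) = ((V + V)*(V + 353))/3 = ((2*V)*(353 + V))/3 = (2*V*(353 + V))/3 = 2*V*(353 + V)/3)
f(U) = -336 + U
l = 8271/25 (l = -6 - (-336 + 21/(-25)) = -6 - (-336 + 21*(-1/25)) = -6 - (-336 - 21/25) = -6 - 1*(-8421/25) = -6 + 8421/25 = 8271/25 ≈ 330.84)
O(21)/(-124939) + l/484303 = ((⅔)*21*(353 + 21))/(-124939) + (8271/25)/484303 = ((⅔)*21*374)*(-1/124939) + (8271/25)*(1/484303) = 5236*(-1/124939) + 8271/12107575 = -5236/124939 + 8271/12107575 = -62361892231/1512708312925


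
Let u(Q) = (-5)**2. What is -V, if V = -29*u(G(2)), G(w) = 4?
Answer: 725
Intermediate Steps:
u(Q) = 25
V = -725 (V = -29*25 = -725)
-V = -1*(-725) = 725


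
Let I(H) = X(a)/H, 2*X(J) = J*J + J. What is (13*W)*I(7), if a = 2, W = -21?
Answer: -117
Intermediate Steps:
X(J) = J/2 + J**2/2 (X(J) = (J*J + J)/2 = (J**2 + J)/2 = (J + J**2)/2 = J/2 + J**2/2)
I(H) = 3/H (I(H) = ((1/2)*2*(1 + 2))/H = ((1/2)*2*3)/H = 3/H)
(13*W)*I(7) = (13*(-21))*(3/7) = -819/7 = -273*3/7 = -117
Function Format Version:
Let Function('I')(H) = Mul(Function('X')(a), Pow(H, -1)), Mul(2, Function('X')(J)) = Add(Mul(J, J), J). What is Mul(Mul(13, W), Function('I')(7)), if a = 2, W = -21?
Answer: -117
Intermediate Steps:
Function('X')(J) = Add(Mul(Rational(1, 2), J), Mul(Rational(1, 2), Pow(J, 2))) (Function('X')(J) = Mul(Rational(1, 2), Add(Mul(J, J), J)) = Mul(Rational(1, 2), Add(Pow(J, 2), J)) = Mul(Rational(1, 2), Add(J, Pow(J, 2))) = Add(Mul(Rational(1, 2), J), Mul(Rational(1, 2), Pow(J, 2))))
Function('I')(H) = Mul(3, Pow(H, -1)) (Function('I')(H) = Mul(Mul(Rational(1, 2), 2, Add(1, 2)), Pow(H, -1)) = Mul(Mul(Rational(1, 2), 2, 3), Pow(H, -1)) = Mul(3, Pow(H, -1)))
Mul(Mul(13, W), Function('I')(7)) = Mul(Mul(13, -21), Mul(3, Pow(7, -1))) = Mul(-273, Mul(3, Rational(1, 7))) = Mul(-273, Rational(3, 7)) = -117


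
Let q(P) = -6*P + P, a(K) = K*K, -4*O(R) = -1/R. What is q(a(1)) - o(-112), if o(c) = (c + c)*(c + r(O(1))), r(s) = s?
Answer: -25037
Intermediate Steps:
O(R) = 1/(4*R) (O(R) = -(-1)/(4*R) = 1/(4*R))
a(K) = K²
o(c) = 2*c*(¼ + c) (o(c) = (c + c)*(c + (¼)/1) = (2*c)*(c + (¼)*1) = (2*c)*(c + ¼) = (2*c)*(¼ + c) = 2*c*(¼ + c))
q(P) = -5*P
q(a(1)) - o(-112) = -5*1² - (-112)*(1 + 4*(-112))/2 = -5*1 - (-112)*(1 - 448)/2 = -5 - (-112)*(-447)/2 = -5 - 1*25032 = -5 - 25032 = -25037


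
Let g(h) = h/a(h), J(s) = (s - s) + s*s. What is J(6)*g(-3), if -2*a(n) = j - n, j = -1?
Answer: 108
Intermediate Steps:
a(n) = ½ + n/2 (a(n) = -(-1 - n)/2 = ½ + n/2)
J(s) = s² (J(s) = 0 + s² = s²)
g(h) = h/(½ + h/2)
J(6)*g(-3) = 6²*(2*(-3)/(1 - 3)) = 36*(2*(-3)/(-2)) = 36*(2*(-3)*(-½)) = 36*3 = 108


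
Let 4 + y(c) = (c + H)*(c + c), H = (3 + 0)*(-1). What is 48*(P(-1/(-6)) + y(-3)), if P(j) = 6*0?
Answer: 1536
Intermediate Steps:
P(j) = 0
H = -3 (H = 3*(-1) = -3)
y(c) = -4 + 2*c*(-3 + c) (y(c) = -4 + (c - 3)*(c + c) = -4 + (-3 + c)*(2*c) = -4 + 2*c*(-3 + c))
48*(P(-1/(-6)) + y(-3)) = 48*(0 + (-4 - 6*(-3) + 2*(-3)²)) = 48*(0 + (-4 + 18 + 2*9)) = 48*(0 + (-4 + 18 + 18)) = 48*(0 + 32) = 48*32 = 1536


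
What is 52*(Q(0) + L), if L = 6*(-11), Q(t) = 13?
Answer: -2756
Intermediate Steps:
L = -66
52*(Q(0) + L) = 52*(13 - 66) = 52*(-53) = -2756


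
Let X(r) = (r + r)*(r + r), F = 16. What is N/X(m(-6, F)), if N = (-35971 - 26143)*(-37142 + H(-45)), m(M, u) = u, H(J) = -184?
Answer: 579616791/256 ≈ 2.2641e+6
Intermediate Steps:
X(r) = 4*r² (X(r) = (2*r)*(2*r) = 4*r²)
N = 2318467164 (N = (-35971 - 26143)*(-37142 - 184) = -62114*(-37326) = 2318467164)
N/X(m(-6, F)) = 2318467164/((4*16²)) = 2318467164/((4*256)) = 2318467164/1024 = 2318467164*(1/1024) = 579616791/256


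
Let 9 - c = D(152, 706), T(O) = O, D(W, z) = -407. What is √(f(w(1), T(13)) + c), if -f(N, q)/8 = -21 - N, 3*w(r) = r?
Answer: 4*√330/3 ≈ 24.221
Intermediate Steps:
w(r) = r/3
c = 416 (c = 9 - 1*(-407) = 9 + 407 = 416)
f(N, q) = 168 + 8*N (f(N, q) = -8*(-21 - N) = 168 + 8*N)
√(f(w(1), T(13)) + c) = √((168 + 8*((⅓)*1)) + 416) = √((168 + 8*(⅓)) + 416) = √((168 + 8/3) + 416) = √(512/3 + 416) = √(1760/3) = 4*√330/3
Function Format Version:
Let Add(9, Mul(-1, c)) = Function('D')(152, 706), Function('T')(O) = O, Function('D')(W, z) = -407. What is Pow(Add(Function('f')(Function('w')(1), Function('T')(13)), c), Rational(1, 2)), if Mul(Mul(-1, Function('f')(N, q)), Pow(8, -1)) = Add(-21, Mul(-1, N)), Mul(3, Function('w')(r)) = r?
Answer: Mul(Rational(4, 3), Pow(330, Rational(1, 2))) ≈ 24.221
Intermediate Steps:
Function('w')(r) = Mul(Rational(1, 3), r)
c = 416 (c = Add(9, Mul(-1, -407)) = Add(9, 407) = 416)
Function('f')(N, q) = Add(168, Mul(8, N)) (Function('f')(N, q) = Mul(-8, Add(-21, Mul(-1, N))) = Add(168, Mul(8, N)))
Pow(Add(Function('f')(Function('w')(1), Function('T')(13)), c), Rational(1, 2)) = Pow(Add(Add(168, Mul(8, Mul(Rational(1, 3), 1))), 416), Rational(1, 2)) = Pow(Add(Add(168, Mul(8, Rational(1, 3))), 416), Rational(1, 2)) = Pow(Add(Add(168, Rational(8, 3)), 416), Rational(1, 2)) = Pow(Add(Rational(512, 3), 416), Rational(1, 2)) = Pow(Rational(1760, 3), Rational(1, 2)) = Mul(Rational(4, 3), Pow(330, Rational(1, 2)))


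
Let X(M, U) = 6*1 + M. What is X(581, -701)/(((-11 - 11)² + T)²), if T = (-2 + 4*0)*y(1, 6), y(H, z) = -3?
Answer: 587/240100 ≈ 0.0024448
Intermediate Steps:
X(M, U) = 6 + M
T = 6 (T = (-2 + 4*0)*(-3) = (-2 + 0)*(-3) = -2*(-3) = 6)
X(581, -701)/(((-11 - 11)² + T)²) = (6 + 581)/(((-11 - 11)² + 6)²) = 587/(((-22)² + 6)²) = 587/((484 + 6)²) = 587/(490²) = 587/240100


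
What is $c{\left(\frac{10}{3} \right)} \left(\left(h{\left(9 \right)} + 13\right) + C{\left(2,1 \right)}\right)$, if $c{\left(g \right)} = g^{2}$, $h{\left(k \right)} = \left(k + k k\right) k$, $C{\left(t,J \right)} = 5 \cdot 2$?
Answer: $\frac{83300}{9} \approx 9255.6$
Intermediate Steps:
$C{\left(t,J \right)} = 10$
$h{\left(k \right)} = k \left(k + k^{2}\right)$ ($h{\left(k \right)} = \left(k + k^{2}\right) k = k \left(k + k^{2}\right)$)
$c{\left(\frac{10}{3} \right)} \left(\left(h{\left(9 \right)} + 13\right) + C{\left(2,1 \right)}\right) = \left(\frac{10}{3}\right)^{2} \left(\left(9^{2} \left(1 + 9\right) + 13\right) + 10\right) = \left(10 \cdot \frac{1}{3}\right)^{2} \left(\left(81 \cdot 10 + 13\right) + 10\right) = \left(\frac{10}{3}\right)^{2} \left(\left(810 + 13\right) + 10\right) = \frac{100 \left(823 + 10\right)}{9} = \frac{100}{9} \cdot 833 = \frac{83300}{9}$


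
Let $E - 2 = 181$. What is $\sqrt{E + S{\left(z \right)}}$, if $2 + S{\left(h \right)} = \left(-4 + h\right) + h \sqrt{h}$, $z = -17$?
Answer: $\sqrt{160 - 17 i \sqrt{17}} \approx 12.936 - 2.7092 i$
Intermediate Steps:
$E = 183$ ($E = 2 + 181 = 183$)
$S{\left(h \right)} = -6 + h + h^{\frac{3}{2}}$ ($S{\left(h \right)} = -2 + \left(\left(-4 + h\right) + h \sqrt{h}\right) = -2 + \left(\left(-4 + h\right) + h^{\frac{3}{2}}\right) = -2 + \left(-4 + h + h^{\frac{3}{2}}\right) = -6 + h + h^{\frac{3}{2}}$)
$\sqrt{E + S{\left(z \right)}} = \sqrt{183 - \left(23 + 17 i \sqrt{17}\right)} = \sqrt{160 - 17 i \sqrt{17}}$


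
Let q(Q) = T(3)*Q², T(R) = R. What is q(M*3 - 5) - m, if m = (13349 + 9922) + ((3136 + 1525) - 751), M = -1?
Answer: -26989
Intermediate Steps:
q(Q) = 3*Q²
m = 27181 (m = 23271 + (4661 - 751) = 23271 + 3910 = 27181)
q(M*3 - 5) - m = 3*(-1*3 - 5)² - 1*27181 = 3*(-3 - 5)² - 27181 = 3*(-8)² - 27181 = 3*64 - 27181 = 192 - 27181 = -26989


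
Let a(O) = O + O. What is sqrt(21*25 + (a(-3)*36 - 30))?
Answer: 3*sqrt(31) ≈ 16.703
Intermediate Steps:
a(O) = 2*O
sqrt(21*25 + (a(-3)*36 - 30)) = sqrt(21*25 + ((2*(-3))*36 - 30)) = sqrt(525 + (-6*36 - 30)) = sqrt(525 + (-216 - 30)) = sqrt(525 - 246) = sqrt(279) = 3*sqrt(31)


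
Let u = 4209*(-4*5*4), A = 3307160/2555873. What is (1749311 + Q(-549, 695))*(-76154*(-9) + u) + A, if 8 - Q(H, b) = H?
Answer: 1559387895710771984/2555873 ≈ 6.1012e+11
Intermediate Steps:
Q(H, b) = 8 - H
A = 3307160/2555873 (A = 3307160*(1/2555873) = 3307160/2555873 ≈ 1.2939)
u = -336720 (u = 4209*(-20*4) = 4209*(-80) = -336720)
(1749311 + Q(-549, 695))*(-76154*(-9) + u) + A = (1749311 + (8 - 1*(-549)))*(-76154*(-9) - 336720) + 3307160/2555873 = (1749311 + (8 + 549))*(685386 - 336720) + 3307160/2555873 = (1749311 + 557)*348666 + 3307160/2555873 = 1749868*348666 + 3307160/2555873 = 610119476088 + 3307160/2555873 = 1559387895710771984/2555873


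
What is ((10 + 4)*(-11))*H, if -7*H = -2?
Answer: -44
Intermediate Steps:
H = 2/7 (H = -1/7*(-2) = 2/7 ≈ 0.28571)
((10 + 4)*(-11))*H = ((10 + 4)*(-11))*(2/7) = (14*(-11))*(2/7) = -154*2/7 = -44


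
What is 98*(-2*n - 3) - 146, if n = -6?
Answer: 736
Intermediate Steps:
98*(-2*n - 3) - 146 = 98*(-2*(-6) - 3) - 146 = 98*(12 - 3) - 146 = 98*9 - 146 = 882 - 146 = 736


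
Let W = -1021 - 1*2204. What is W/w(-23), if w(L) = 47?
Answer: -3225/47 ≈ -68.617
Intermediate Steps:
W = -3225 (W = -1021 - 2204 = -3225)
W/w(-23) = -3225/47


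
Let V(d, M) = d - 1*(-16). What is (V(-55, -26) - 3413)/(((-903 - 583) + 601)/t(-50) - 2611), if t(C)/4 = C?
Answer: 138080/104263 ≈ 1.3243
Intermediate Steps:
t(C) = 4*C
V(d, M) = 16 + d (V(d, M) = d + 16 = 16 + d)
(V(-55, -26) - 3413)/(((-903 - 583) + 601)/t(-50) - 2611) = ((16 - 55) - 3413)/(((-903 - 583) + 601)/((4*(-50))) - 2611) = (-39 - 3413)/((-1486 + 601)/(-200) - 2611) = -3452/(-885*(-1/200) - 2611) = -3452/(177/40 - 2611) = -3452/(-104263/40) = -3452*(-40/104263) = 138080/104263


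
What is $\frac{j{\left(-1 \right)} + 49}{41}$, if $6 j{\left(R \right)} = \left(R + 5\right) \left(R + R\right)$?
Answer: $\frac{143}{123} \approx 1.1626$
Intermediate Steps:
$j{\left(R \right)} = \frac{R \left(5 + R\right)}{3}$ ($j{\left(R \right)} = \frac{\left(R + 5\right) \left(R + R\right)}{6} = \frac{\left(5 + R\right) 2 R}{6} = \frac{2 R \left(5 + R\right)}{6} = \frac{R \left(5 + R\right)}{3}$)
$\frac{j{\left(-1 \right)} + 49}{41} = \frac{\frac{1}{3} \left(-1\right) \left(5 - 1\right) + 49}{41} = \frac{\frac{1}{3} \left(-1\right) 4 + 49}{41} = \frac{- \frac{4}{3} + 49}{41} = \frac{1}{41} \cdot \frac{143}{3} = \frac{143}{123}$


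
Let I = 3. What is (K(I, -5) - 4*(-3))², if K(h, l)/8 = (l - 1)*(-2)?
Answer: 11664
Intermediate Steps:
K(h, l) = 16 - 16*l (K(h, l) = 8*((l - 1)*(-2)) = 8*((-1 + l)*(-2)) = 8*(2 - 2*l) = 16 - 16*l)
(K(I, -5) - 4*(-3))² = ((16 - 16*(-5)) - 4*(-3))² = ((16 + 80) + 12)² = (96 + 12)² = 108² = 11664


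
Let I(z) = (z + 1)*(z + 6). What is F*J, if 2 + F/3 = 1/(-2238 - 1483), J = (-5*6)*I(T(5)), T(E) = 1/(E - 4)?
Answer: 9378180/3721 ≈ 2520.3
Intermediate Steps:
T(E) = 1/(-4 + E)
I(z) = (1 + z)*(6 + z)
J = -420 (J = (-5*6)*(6 + (1/(-4 + 5))² + 7/(-4 + 5)) = -30*(6 + (1/1)² + 7/1) = -30*(6 + 1² + 7*1) = -30*(6 + 1 + 7) = -30*14 = -420)
F = -22329/3721 (F = -6 + 3/(-2238 - 1483) = -6 + 3/(-3721) = -6 + 3*(-1/3721) = -6 - 3/3721 = -22329/3721 ≈ -6.0008)
F*J = -22329/3721*(-420) = 9378180/3721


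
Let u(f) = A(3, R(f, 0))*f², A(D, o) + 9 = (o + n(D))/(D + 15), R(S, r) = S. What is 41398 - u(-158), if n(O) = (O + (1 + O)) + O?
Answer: 4242002/9 ≈ 4.7133e+5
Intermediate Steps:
n(O) = 1 + 3*O (n(O) = (1 + 2*O) + O = 1 + 3*O)
A(D, o) = -9 + (1 + o + 3*D)/(15 + D) (A(D, o) = -9 + (o + (1 + 3*D))/(D + 15) = -9 + (1 + o + 3*D)/(15 + D))
u(f) = f²*(-76/9 + f/18) (u(f) = ((-134 + f - 6*3)/(15 + 3))*f² = ((-134 + f - 18)/18)*f² = ((-152 + f)/18)*f² = (-76/9 + f/18)*f² = f²*(-76/9 + f/18))
41398 - u(-158) = 41398 - (-158)²*(-152 - 158)/18 = 41398 - 24964*(-310)/18 = 41398 - 1*(-3869420/9) = 41398 + 3869420/9 = 4242002/9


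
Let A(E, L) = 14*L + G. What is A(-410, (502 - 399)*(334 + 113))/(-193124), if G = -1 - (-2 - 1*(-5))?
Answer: -322285/96562 ≈ -3.3376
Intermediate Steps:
G = -4 (G = -1 - (-2 + 5) = -1 - 1*3 = -1 - 3 = -4)
A(E, L) = -4 + 14*L (A(E, L) = 14*L - 4 = -4 + 14*L)
A(-410, (502 - 399)*(334 + 113))/(-193124) = (-4 + 14*((502 - 399)*(334 + 113)))/(-193124) = (-4 + 14*(103*447))*(-1/193124) = (-4 + 14*46041)*(-1/193124) = (-4 + 644574)*(-1/193124) = 644570*(-1/193124) = -322285/96562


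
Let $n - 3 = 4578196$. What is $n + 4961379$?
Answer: $9539578$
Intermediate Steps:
$n = 4578199$ ($n = 3 + 4578196 = 4578199$)
$n + 4961379 = 4578199 + 4961379 = 9539578$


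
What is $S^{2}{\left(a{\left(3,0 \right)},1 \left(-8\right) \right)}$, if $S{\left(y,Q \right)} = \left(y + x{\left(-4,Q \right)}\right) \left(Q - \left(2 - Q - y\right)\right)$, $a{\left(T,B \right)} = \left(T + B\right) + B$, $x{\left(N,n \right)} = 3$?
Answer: $8100$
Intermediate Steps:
$a{\left(T,B \right)} = T + 2 B$ ($a{\left(T,B \right)} = \left(B + T\right) + B = T + 2 B$)
$S{\left(y,Q \right)} = \left(3 + y\right) \left(-2 + y + 2 Q\right)$ ($S{\left(y,Q \right)} = \left(y + 3\right) \left(Q - \left(2 - Q - y\right)\right) = \left(3 + y\right) \left(Q - \left(2 - Q - y\right)\right) = \left(3 + y\right) \left(Q + \left(-2 + Q + y\right)\right) = \left(3 + y\right) \left(-2 + y + 2 Q\right)$)
$S^{2}{\left(a{\left(3,0 \right)},1 \left(-8\right) \right)} = \left(-6 + \left(3 + 2 \cdot 0\right) + \left(3 + 2 \cdot 0\right)^{2} + 6 \cdot 1 \left(-8\right) + 2 \cdot 1 \left(-8\right) \left(3 + 2 \cdot 0\right)\right)^{2} = \left(-6 + \left(3 + 0\right) + \left(3 + 0\right)^{2} + 6 \left(-8\right) + 2 \left(-8\right) \left(3 + 0\right)\right)^{2} = \left(-6 + 3 + 3^{2} - 48 + 2 \left(-8\right) 3\right)^{2} = \left(-6 + 3 + 9 - 48 - 48\right)^{2} = \left(-90\right)^{2} = 8100$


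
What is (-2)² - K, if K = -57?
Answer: 61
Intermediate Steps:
(-2)² - K = (-2)² - 1*(-57) = 4 + 57 = 61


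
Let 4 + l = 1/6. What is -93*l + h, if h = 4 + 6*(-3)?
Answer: 685/2 ≈ 342.50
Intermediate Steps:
h = -14 (h = 4 - 18 = -14)
l = -23/6 (l = -4 + 1/6 = -23/6 ≈ -3.8333)
-93*l + h = -93*(-23/6) - 14 = 713/2 - 14 = 685/2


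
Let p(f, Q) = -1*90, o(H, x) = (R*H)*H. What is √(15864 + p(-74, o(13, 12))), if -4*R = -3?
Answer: √15774 ≈ 125.59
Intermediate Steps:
R = ¾ (R = -¼*(-3) = ¾ ≈ 0.75000)
o(H, x) = 3*H²/4 (o(H, x) = (3*H/4)*H = 3*H²/4)
p(f, Q) = -90
√(15864 + p(-74, o(13, 12))) = √(15864 - 90) = √15774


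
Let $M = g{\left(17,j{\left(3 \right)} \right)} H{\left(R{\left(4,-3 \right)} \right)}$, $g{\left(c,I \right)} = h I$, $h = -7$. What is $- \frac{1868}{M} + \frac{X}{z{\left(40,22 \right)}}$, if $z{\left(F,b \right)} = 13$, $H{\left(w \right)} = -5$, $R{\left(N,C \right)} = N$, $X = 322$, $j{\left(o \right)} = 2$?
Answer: $- \frac{872}{455} \approx -1.9165$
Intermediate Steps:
$g{\left(c,I \right)} = - 7 I$
$M = 70$ ($M = \left(-7\right) 2 \left(-5\right) = \left(-14\right) \left(-5\right) = 70$)
$- \frac{1868}{M} + \frac{X}{z{\left(40,22 \right)}} = - \frac{1868}{70} + \frac{322}{13} = \left(-1868\right) \frac{1}{70} + 322 \cdot \frac{1}{13} = - \frac{934}{35} + \frac{322}{13} = - \frac{872}{455}$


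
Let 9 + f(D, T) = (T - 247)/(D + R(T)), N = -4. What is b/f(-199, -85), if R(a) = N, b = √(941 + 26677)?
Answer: -203*√27618/1495 ≈ -22.566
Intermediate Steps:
b = √27618 ≈ 166.19
R(a) = -4
f(D, T) = -9 + (-247 + T)/(-4 + D) (f(D, T) = -9 + (T - 247)/(D - 4) = -9 + (-247 + T)/(-4 + D))
b/f(-199, -85) = √27618/(((-211 - 85 - 9*(-199))/(-4 - 199))) = √27618/(((-211 - 85 + 1791)/(-203))) = √27618/((-1/203*1495)) = √27618/(-1495/203) = √27618*(-203/1495) = -203*√27618/1495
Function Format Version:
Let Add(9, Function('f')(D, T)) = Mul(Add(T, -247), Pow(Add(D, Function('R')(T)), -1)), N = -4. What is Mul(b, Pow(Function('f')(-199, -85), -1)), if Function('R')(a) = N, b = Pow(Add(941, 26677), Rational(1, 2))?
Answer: Mul(Rational(-203, 1495), Pow(27618, Rational(1, 2))) ≈ -22.566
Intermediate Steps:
b = Pow(27618, Rational(1, 2)) ≈ 166.19
Function('R')(a) = -4
Function('f')(D, T) = Add(-9, Mul(Pow(Add(-4, D), -1), Add(-247, T))) (Function('f')(D, T) = Add(-9, Mul(Add(T, -247), Pow(Add(D, -4), -1))) = Add(-9, Mul(Add(-247, T), Pow(Add(-4, D), -1))) = Add(-9, Mul(Pow(Add(-4, D), -1), Add(-247, T))))
Mul(b, Pow(Function('f')(-199, -85), -1)) = Mul(Pow(27618, Rational(1, 2)), Pow(Mul(Pow(Add(-4, -199), -1), Add(-211, -85, Mul(-9, -199))), -1)) = Mul(Pow(27618, Rational(1, 2)), Pow(Mul(Pow(-203, -1), Add(-211, -85, 1791)), -1)) = Mul(Pow(27618, Rational(1, 2)), Pow(Mul(Rational(-1, 203), 1495), -1)) = Mul(Pow(27618, Rational(1, 2)), Pow(Rational(-1495, 203), -1)) = Mul(Pow(27618, Rational(1, 2)), Rational(-203, 1495)) = Mul(Rational(-203, 1495), Pow(27618, Rational(1, 2)))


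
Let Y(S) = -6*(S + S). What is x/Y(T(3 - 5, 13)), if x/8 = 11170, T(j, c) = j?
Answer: 11170/3 ≈ 3723.3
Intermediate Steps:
x = 89360 (x = 8*11170 = 89360)
Y(S) = -12*S
x/Y(T(3 - 5, 13)) = 89360/((-12*(3 - 5))) = 89360/((-12*(-2))) = 89360/24 = 89360*(1/24) = 11170/3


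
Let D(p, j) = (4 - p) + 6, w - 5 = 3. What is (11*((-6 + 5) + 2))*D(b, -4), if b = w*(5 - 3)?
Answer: -66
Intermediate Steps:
w = 8 (w = 5 + 3 = 8)
b = 16 (b = 8*(5 - 3) = 8*2 = 16)
D(p, j) = 10 - p
(11*((-6 + 5) + 2))*D(b, -4) = (11*((-6 + 5) + 2))*(10 - 1*16) = (11*(-1 + 2))*(10 - 16) = (11*1)*(-6) = 11*(-6) = -66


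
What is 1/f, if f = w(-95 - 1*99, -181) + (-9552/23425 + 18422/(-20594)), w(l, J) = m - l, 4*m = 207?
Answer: 964828900/235850203699 ≈ 0.0040909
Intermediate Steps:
m = 207/4 (m = (¼)*207 = 207/4 ≈ 51.750)
w(l, J) = 207/4 - l
f = 235850203699/964828900 (f = (207/4 - (-95 - 1*99)) + (-9552/23425 + 18422/(-20594)) = (207/4 - (-95 - 99)) + (-9552*1/23425 + 18422*(-1/20594)) = (207/4 - 1*(-194)) + (-9552/23425 - 9211/10297) = (207/4 + 194) - 314124619/241207225 = 983/4 - 314124619/241207225 = 235850203699/964828900 ≈ 244.45)
1/f = 1/(235850203699/964828900) = 964828900/235850203699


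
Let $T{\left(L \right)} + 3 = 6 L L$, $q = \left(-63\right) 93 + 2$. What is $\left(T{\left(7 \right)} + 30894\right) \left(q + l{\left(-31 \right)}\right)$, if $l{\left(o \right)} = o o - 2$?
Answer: $-152744130$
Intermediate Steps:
$q = -5857$ ($q = -5859 + 2 = -5857$)
$T{\left(L \right)} = -3 + 6 L^{2}$ ($T{\left(L \right)} = -3 + 6 L L = -3 + 6 L^{2}$)
$l{\left(o \right)} = -2 + o^{2}$ ($l{\left(o \right)} = o^{2} - 2 = -2 + o^{2}$)
$\left(T{\left(7 \right)} + 30894\right) \left(q + l{\left(-31 \right)}\right) = \left(\left(-3 + 6 \cdot 7^{2}\right) + 30894\right) \left(-5857 - \left(2 - \left(-31\right)^{2}\right)\right) = \left(\left(-3 + 6 \cdot 49\right) + 30894\right) \left(-5857 + \left(-2 + 961\right)\right) = \left(\left(-3 + 294\right) + 30894\right) \left(-5857 + 959\right) = \left(291 + 30894\right) \left(-4898\right) = 31185 \left(-4898\right) = -152744130$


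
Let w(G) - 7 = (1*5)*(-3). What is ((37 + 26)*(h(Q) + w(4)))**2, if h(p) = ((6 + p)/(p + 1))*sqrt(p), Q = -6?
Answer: 254016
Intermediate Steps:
h(p) = sqrt(p)*(6 + p)/(1 + p) (h(p) = ((6 + p)/(1 + p))*sqrt(p) = sqrt(p)*(6 + p)/(1 + p))
w(G) = -8 (w(G) = 7 + (1*5)*(-3) = 7 + 5*(-3) = 7 - 15 = -8)
((37 + 26)*(h(Q) + w(4)))**2 = ((37 + 26)*(sqrt(-6)*(6 - 6)/(1 - 6) - 8))**2 = (63*((I*sqrt(6))*0/(-5) - 8))**2 = (63*((I*sqrt(6))*(-1/5)*0 - 8))**2 = (63*(0 - 8))**2 = (63*(-8))**2 = (-504)**2 = 254016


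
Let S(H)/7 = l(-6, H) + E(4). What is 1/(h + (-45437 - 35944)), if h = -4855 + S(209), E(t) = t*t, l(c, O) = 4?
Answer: -1/86096 ≈ -1.1615e-5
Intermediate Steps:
E(t) = t²
S(H) = 140 (S(H) = 7*(4 + 4²) = 7*(4 + 16) = 7*20 = 140)
h = -4715 (h = -4855 + 140 = -4715)
1/(h + (-45437 - 35944)) = 1/(-4715 + (-45437 - 35944)) = 1/(-4715 - 81381) = 1/(-86096) = -1/86096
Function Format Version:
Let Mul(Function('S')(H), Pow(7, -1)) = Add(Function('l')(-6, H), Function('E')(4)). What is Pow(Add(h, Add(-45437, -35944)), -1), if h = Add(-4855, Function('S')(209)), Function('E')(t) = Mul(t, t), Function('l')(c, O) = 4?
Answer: Rational(-1, 86096) ≈ -1.1615e-5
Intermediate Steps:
Function('E')(t) = Pow(t, 2)
Function('S')(H) = 140 (Function('S')(H) = Mul(7, Add(4, Pow(4, 2))) = Mul(7, Add(4, 16)) = Mul(7, 20) = 140)
h = -4715 (h = Add(-4855, 140) = -4715)
Pow(Add(h, Add(-45437, -35944)), -1) = Pow(Add(-4715, Add(-45437, -35944)), -1) = Pow(Add(-4715, -81381), -1) = Pow(-86096, -1) = Rational(-1, 86096)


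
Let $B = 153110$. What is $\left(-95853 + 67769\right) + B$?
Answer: $125026$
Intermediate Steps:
$\left(-95853 + 67769\right) + B = \left(-95853 + 67769\right) + 153110 = -28084 + 153110 = 125026$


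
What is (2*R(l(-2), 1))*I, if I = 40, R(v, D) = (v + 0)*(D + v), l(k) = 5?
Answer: 2400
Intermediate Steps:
R(v, D) = v*(D + v)
(2*R(l(-2), 1))*I = (2*(5*(1 + 5)))*40 = (2*(5*6))*40 = (2*30)*40 = 60*40 = 2400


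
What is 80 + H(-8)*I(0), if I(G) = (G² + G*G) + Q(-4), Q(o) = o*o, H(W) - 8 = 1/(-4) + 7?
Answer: 316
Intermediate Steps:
H(W) = 59/4 (H(W) = 8 + (1/(-4) + 7) = 8 + (-¼ + 7) = 8 + 27/4 = 59/4)
Q(o) = o²
I(G) = 16 + 2*G² (I(G) = (G² + G*G) + (-4)² = (G² + G²) + 16 = 2*G² + 16 = 16 + 2*G²)
80 + H(-8)*I(0) = 80 + 59*(16 + 2*0²)/4 = 80 + 59*(16 + 2*0)/4 = 80 + 59*(16 + 0)/4 = 80 + (59/4)*16 = 80 + 236 = 316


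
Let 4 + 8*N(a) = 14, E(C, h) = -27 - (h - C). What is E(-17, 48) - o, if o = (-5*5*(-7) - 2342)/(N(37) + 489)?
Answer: -171744/1961 ≈ -87.580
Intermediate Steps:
E(C, h) = -27 + C - h (E(C, h) = -27 + (C - h) = -27 + C - h)
N(a) = 5/4 (N(a) = -1/2 + (1/8)*14 = -1/2 + 7/4 = 5/4)
o = -8668/1961 (o = (-5*5*(-7) - 2342)/(5/4 + 489) = (-25*(-7) - 2342)/(1961/4) = (175 - 2342)*(4/1961) = -2167*4/1961 = -8668/1961 ≈ -4.4202)
E(-17, 48) - o = (-27 - 17 - 1*48) - 1*(-8668/1961) = (-27 - 17 - 48) + 8668/1961 = -92 + 8668/1961 = -171744/1961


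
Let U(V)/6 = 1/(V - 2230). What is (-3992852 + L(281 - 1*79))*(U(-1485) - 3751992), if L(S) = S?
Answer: 11130430412879580/743 ≈ 1.4980e+13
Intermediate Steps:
U(V) = 6/(-2230 + V) (U(V) = 6/(V - 2230) = 6/(-2230 + V))
(-3992852 + L(281 - 1*79))*(U(-1485) - 3751992) = (-3992852 + (281 - 1*79))*(6/(-2230 - 1485) - 3751992) = (-3992852 + (281 - 79))*(6/(-3715) - 3751992) = (-3992852 + 202)*(6*(-1/3715) - 3751992) = -3992650*(-6/3715 - 3751992) = -3992650*(-13938650286/3715) = 11130430412879580/743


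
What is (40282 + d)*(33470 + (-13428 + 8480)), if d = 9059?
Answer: 1407304002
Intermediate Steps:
(40282 + d)*(33470 + (-13428 + 8480)) = (40282 + 9059)*(33470 + (-13428 + 8480)) = 49341*(33470 - 4948) = 49341*28522 = 1407304002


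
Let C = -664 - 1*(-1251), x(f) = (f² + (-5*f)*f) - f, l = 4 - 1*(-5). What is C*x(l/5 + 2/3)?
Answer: -3540197/225 ≈ -15734.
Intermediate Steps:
l = 9 (l = 4 + 5 = 9)
x(f) = -f - 4*f² (x(f) = (f² - 5*f²) - f = -4*f² - f = -f - 4*f²)
C = 587 (C = -664 + 1251 = 587)
C*x(l/5 + 2/3) = 587*(-(9/5 + 2/3)*(1 + 4*(9/5 + 2/3))) = 587*(-(9*(⅕) + 2*(⅓))*(1 + 4*(9*(⅕) + 2*(⅓)))) = 587*(-(9/5 + ⅔)*(1 + 4*(9/5 + ⅔))) = 587*(-1*37/15*(1 + 4*(37/15))) = 587*(-1*37/15*(1 + 148/15)) = 587*(-1*37/15*163/15) = 587*(-6031/225) = -3540197/225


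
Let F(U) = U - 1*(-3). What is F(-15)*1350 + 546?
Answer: -15654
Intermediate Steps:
F(U) = 3 + U (F(U) = U + 3 = 3 + U)
F(-15)*1350 + 546 = (3 - 15)*1350 + 546 = -12*1350 + 546 = -16200 + 546 = -15654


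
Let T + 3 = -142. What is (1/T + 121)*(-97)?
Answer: -1701768/145 ≈ -11736.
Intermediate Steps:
T = -145 (T = -3 - 142 = -145)
(1/T + 121)*(-97) = (1/(-145) + 121)*(-97) = (-1/145 + 121)*(-97) = (17544/145)*(-97) = -1701768/145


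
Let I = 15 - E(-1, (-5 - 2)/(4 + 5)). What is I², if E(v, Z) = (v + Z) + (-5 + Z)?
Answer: 41209/81 ≈ 508.75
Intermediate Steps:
E(v, Z) = -5 + v + 2*Z (E(v, Z) = (Z + v) + (-5 + Z) = -5 + v + 2*Z)
I = 203/9 (I = 15 - (-5 - 1 + 2*((-5 - 2)/(4 + 5))) = 15 - (-5 - 1 + 2*(-7/9)) = 15 - (-5 - 1 - 14/9) = 15 - 1*(-68/9) = 15 + 68/9 = 203/9 ≈ 22.556)
I² = (203/9)² = 41209/81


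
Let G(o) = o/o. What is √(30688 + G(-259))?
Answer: √30689 ≈ 175.18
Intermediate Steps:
G(o) = 1
√(30688 + G(-259)) = √(30688 + 1) = √30689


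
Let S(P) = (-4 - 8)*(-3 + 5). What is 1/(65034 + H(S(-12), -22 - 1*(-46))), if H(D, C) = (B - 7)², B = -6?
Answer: 1/65203 ≈ 1.5337e-5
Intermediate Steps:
S(P) = -24 (S(P) = -12*2 = -24)
H(D, C) = 169 (H(D, C) = (-6 - 7)² = (-13)² = 169)
1/(65034 + H(S(-12), -22 - 1*(-46))) = 1/(65034 + 169) = 1/65203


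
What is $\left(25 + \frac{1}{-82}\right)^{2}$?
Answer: $\frac{4198401}{6724} \approx 624.39$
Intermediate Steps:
$\left(25 + \frac{1}{-82}\right)^{2} = \left(25 - \frac{1}{82}\right)^{2} = \left(\frac{2049}{82}\right)^{2} = \frac{4198401}{6724}$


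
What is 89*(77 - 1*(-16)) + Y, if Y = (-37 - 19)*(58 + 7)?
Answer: 4637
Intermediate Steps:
Y = -3640 (Y = -56*65 = -3640)
89*(77 - 1*(-16)) + Y = 89*(77 - 1*(-16)) - 3640 = 89*(77 + 16) - 3640 = 89*93 - 3640 = 8277 - 3640 = 4637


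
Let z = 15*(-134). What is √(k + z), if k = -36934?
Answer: 4*I*√2434 ≈ 197.34*I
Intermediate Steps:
z = -2010
√(k + z) = √(-36934 - 2010) = √(-38944) = 4*I*√2434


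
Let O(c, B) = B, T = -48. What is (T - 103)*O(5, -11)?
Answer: 1661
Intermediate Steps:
(T - 103)*O(5, -11) = (-48 - 103)*(-11) = -151*(-11) = 1661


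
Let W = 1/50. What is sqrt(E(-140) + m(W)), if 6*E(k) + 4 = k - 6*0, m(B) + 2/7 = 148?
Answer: sqrt(6062)/7 ≈ 11.123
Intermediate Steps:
W = 1/50 ≈ 0.020000
m(B) = 1034/7 (m(B) = -2/7 + 148 = 1034/7)
E(k) = -2/3 + k/6 (E(k) = -2/3 + (k - 6*0)/6 = -2/3 + (k + 0)/6 = -2/3 + k/6)
sqrt(E(-140) + m(W)) = sqrt((-2/3 + (1/6)*(-140)) + 1034/7) = sqrt((-2/3 - 70/3) + 1034/7) = sqrt(-24 + 1034/7) = sqrt(866/7) = sqrt(6062)/7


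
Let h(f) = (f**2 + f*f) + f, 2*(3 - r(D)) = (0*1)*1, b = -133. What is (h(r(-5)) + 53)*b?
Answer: -9842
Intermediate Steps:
r(D) = 3 (r(D) = 3 - 0*1/2 = 3 - 0 = 3 - 1/2*0 = 3 + 0 = 3)
h(f) = f + 2*f**2 (h(f) = (f**2 + f**2) + f = 2*f**2 + f = f + 2*f**2)
(h(r(-5)) + 53)*b = (3*(1 + 2*3) + 53)*(-133) = (3*(1 + 6) + 53)*(-133) = (3*7 + 53)*(-133) = (21 + 53)*(-133) = 74*(-133) = -9842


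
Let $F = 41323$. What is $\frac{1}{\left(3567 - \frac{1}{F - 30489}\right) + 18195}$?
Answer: $\frac{10834}{235769507} \approx 4.5952 \cdot 10^{-5}$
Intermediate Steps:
$\frac{1}{\left(3567 - \frac{1}{F - 30489}\right) + 18195} = \frac{1}{\left(3567 - \frac{1}{41323 - 30489}\right) + 18195} = \frac{1}{\left(3567 - \frac{1}{10834}\right) + 18195} = \frac{1}{\frac{38644877}{10834} + 18195} = \frac{1}{\frac{235769507}{10834}} = \frac{10834}{235769507}$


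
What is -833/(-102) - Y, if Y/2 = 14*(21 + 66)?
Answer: -14567/6 ≈ -2427.8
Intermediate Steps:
Y = 2436 (Y = 2*(14*(21 + 66)) = 2*(14*87) = 2*1218 = 2436)
-833/(-102) - Y = -833/(-102) - 1*2436 = -833*(-1)/102 - 2436 = -119*(-7/102) - 2436 = 49/6 - 2436 = -14567/6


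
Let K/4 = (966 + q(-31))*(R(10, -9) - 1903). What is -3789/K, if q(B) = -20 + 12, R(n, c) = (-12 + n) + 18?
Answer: 1263/2410328 ≈ 0.00052399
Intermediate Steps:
R(n, c) = 6 + n
q(B) = -8
K = -7230984 (K = 4*((966 - 8)*((6 + 10) - 1903)) = 4*(958*(16 - 1903)) = 4*(958*(-1887)) = 4*(-1807746) = -7230984)
-3789/K = -3789/(-7230984) = -3789*(-1/7230984) = 1263/2410328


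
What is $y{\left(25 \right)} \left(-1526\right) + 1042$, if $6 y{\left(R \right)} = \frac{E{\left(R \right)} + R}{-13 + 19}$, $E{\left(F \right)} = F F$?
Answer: $- \frac{238597}{9} \approx -26511.0$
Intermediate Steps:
$E{\left(F \right)} = F^{2}$
$y{\left(R \right)} = \frac{R}{36} + \frac{R^{2}}{36}$ ($y{\left(R \right)} = \frac{\left(R^{2} + R\right) \frac{1}{-13 + 19}}{6} = \frac{\left(R + R^{2}\right) \frac{1}{6}}{6} = \frac{\frac{R}{6} + \frac{R^{2}}{6}}{6} = \frac{R}{36} + \frac{R^{2}}{36}$)
$y{\left(25 \right)} \left(-1526\right) + 1042 = \frac{1}{36} \cdot 25 \left(1 + 25\right) \left(-1526\right) + 1042 = \frac{1}{36} \cdot 25 \cdot 26 \left(-1526\right) + 1042 = \frac{325}{18} \left(-1526\right) + 1042 = - \frac{247975}{9} + 1042 = - \frac{238597}{9}$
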